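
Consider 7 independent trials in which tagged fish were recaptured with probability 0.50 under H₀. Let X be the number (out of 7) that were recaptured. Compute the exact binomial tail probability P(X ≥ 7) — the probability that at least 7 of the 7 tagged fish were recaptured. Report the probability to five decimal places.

X is binomial with n = 7 and p = 0.50.
P(X ≥ 7) = C(7,7)·0.50^7·0.50^0.
= 0.007812 = 0.00781.

P = 0.00781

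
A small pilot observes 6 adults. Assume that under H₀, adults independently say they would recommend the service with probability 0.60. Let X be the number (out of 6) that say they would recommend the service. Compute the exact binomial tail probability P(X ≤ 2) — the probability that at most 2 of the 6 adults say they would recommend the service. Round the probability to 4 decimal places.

X ~ Binomial(n=6, p=0.60).
P(X ≤ 2) = C(6,0)·0.60^0·0.40^6 + C(6,1)·0.60^1·0.40^5 + C(6,2)·0.60^2·0.40^4.
= 0.004096 + 0.036864 + 0.138240 = 0.1792.

P = 0.1792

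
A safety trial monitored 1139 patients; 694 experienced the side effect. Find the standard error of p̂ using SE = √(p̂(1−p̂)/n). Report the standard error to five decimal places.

SE = 0.01446

p̂ = 694/1139 = 0.60931.
p̂(1−p̂) = 0.60931·0.39069 = 0.238051.
SE = √(0.238051/1139) = 0.01446.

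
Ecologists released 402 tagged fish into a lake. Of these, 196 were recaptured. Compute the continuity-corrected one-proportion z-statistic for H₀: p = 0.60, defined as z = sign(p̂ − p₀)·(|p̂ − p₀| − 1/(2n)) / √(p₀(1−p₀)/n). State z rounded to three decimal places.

The sample proportion is 196/402 = 0.48756. p̂ − p₀ = -0.112438.
1/(2n) = 0.001244.
Corrected numerator: |-0.112438| − 0.001244 = 0.111194.
SE₀ = √(0.60·0.40/402) = 0.024434.
z = −0.111194/0.024434 = -4.551.

z = -4.551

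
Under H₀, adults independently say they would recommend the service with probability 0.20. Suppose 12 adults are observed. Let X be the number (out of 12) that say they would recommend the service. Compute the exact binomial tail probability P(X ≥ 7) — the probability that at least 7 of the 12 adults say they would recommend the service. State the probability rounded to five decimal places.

P = 0.00390

X ~ Binomial(n=12, p=0.20).
P(X ≥ 7) = Σ_{j=7}^{12} C(12,j)·0.20^j·0.80^{12−j}.
= 0.003322 + 0.000519 + 0.000058 + 0.000004 + 0.000000 + 0.000000 = 0.00390.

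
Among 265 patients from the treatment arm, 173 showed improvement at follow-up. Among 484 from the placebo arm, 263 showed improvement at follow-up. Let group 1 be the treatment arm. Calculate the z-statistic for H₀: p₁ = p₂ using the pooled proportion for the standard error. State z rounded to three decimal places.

z = 2.904

p̂₁ = 173/265 = 0.65283, p̂₂ = 263/484 = 0.54339.
Pooling: p̂ = 436/749 = 0.58211.
SE = √[p̂(1−p̂)(1/n₁+1/n₂)] = √[0.58211·0.41789·(1/265+1/484)] ≈ 0.037690.
z = (p̂₁ − p̂₂)/SE = (0.65283 − 0.54339)/0.037690 = 0.10944/0.037690 = 2.904.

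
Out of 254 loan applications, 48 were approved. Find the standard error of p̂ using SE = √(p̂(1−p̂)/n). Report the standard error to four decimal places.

SE = 0.0246

p̂ = 48/254 = 0.18898.
p̂(1−p̂) = 0.18898·0.81102 = 0.153267.
SE = √(0.153267/254) = 0.0246.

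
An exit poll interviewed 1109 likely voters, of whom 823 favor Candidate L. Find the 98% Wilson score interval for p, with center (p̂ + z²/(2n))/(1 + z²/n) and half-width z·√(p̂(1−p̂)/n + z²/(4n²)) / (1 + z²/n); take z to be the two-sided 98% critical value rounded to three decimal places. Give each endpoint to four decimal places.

p̂ = 823/1109 = 0.74211; z = 2.326, so z² = 5.410276.
Denominator 1 + z²/n = 1 + 5.410276/1109 = 1.004879.
Center = (0.74211 + 0.002439)/1.004879 = 0.74093.
Radicand: p̂(1−p̂)/n + z²/(4n²) = 0.000172572 + 0.000001100 = 0.000173672.
Half-width = 2.326·√0.000173672/1.004879 = 0.03050.
Interval: 0.74093 ± 0.03050 → (0.7104, 0.7714).

(0.7104, 0.7714)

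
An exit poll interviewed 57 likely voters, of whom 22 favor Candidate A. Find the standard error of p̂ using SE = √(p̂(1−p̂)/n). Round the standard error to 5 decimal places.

SE = 0.06448

The sample proportion is 22/57 = 0.38596.
p̂(1−p̂) = 0.236995.
Dividing by n and taking the root: √0.004157807 = 0.06448.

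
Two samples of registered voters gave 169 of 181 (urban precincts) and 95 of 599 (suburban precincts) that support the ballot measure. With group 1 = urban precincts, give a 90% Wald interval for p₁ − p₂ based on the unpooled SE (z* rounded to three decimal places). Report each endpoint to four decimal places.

(0.7360, 0.8142)

p̂₁ = 0.93370, p̂₂ = 0.15860, so the observed difference is 0.77510.
SE = √(0.000342005 + 0.000222779) = √0.000564784 = 0.023765.
z* = 1.645 at the 90% level. Margin of error = 0.03909.
So the interval runs from 0.7360 to 0.8142.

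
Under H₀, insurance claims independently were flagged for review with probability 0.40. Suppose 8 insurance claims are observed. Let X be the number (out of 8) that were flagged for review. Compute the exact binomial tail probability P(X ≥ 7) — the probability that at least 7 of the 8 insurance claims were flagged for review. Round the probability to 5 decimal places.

X is binomial with n = 8 and p = 0.40.
P(X ≥ 7) = C(8,7)·0.40^7·0.60^1 + C(8,8)·0.40^8·0.60^0.
= 0.007864 + 0.000655 = 0.00852.

P = 0.00852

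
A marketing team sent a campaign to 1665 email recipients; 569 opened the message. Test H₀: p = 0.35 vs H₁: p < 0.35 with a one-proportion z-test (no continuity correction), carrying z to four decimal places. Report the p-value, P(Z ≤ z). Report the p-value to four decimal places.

p-value = 0.2399

With x = 569 successes in n = 1665, p̂ = 0.34174.
Under H₀, SE = √(p₀(1−p₀)/n) = √(0.35·0.65/1665) = √0.000136637 = 0.011689.
Test statistic (full precision, shown to 4 dp): z = (569/1665 − 0.35)/SE₀ ≈ -0.7065.
From the standard normal, P(Z ≤ z) = 0.2399.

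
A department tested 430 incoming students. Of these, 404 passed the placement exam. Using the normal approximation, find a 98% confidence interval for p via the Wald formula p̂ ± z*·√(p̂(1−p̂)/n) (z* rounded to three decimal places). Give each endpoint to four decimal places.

The sample proportion is 404/430 = 0.93953.
SE = √(p̂(1−p̂)/n) = √(0.056809/430) = 0.011494.
For 98% confidence, z* = 2.326.
Margin = 2.326·0.011494 = 0.02674.
Interval: 0.93953 ± 0.02674 → (0.9128, 0.9663).

(0.9128, 0.9663)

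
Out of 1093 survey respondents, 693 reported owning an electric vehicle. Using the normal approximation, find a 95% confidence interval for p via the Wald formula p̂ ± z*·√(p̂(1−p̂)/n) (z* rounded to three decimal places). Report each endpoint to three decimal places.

(0.605, 0.663)

The sample proportion is 693/1093 = 0.63403.
SE = √(p̂(1−p̂)/n) = √(0.232035/1093) = 0.014570.
For 95% confidence, z* = 1.960.
Margin = 1.960·0.014570 = 0.02856.
So the interval runs from 0.605 to 0.663.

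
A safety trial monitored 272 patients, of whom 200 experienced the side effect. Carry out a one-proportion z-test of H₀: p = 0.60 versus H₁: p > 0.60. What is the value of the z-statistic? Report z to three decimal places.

With x = 200 successes in n = 272, p̂ = 0.73529.
Null standard error: √(0.60·0.40/272) = √0.000882353 = 0.029704.
z = (p̂ − p₀)/SE = (0.73529 − 0.60)/0.029704 = 4.555.

z = 4.555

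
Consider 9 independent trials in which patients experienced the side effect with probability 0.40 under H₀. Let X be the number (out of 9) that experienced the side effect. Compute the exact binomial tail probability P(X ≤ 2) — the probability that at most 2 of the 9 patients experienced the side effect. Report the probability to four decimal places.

P = 0.2318

X is binomial with n = 9 and p = 0.40.
P(X ≤ 2) = C(9,0)·0.40^0·0.60^9 + C(9,1)·0.40^1·0.60^8 + C(9,2)·0.40^2·0.60^7.
= 0.010078 + 0.060466 + 0.161243 = 0.2318.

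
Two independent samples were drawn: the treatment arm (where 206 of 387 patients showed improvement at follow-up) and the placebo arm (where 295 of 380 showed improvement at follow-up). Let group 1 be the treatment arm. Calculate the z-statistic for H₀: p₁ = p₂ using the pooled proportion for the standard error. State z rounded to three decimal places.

p̂₁ = 206/387 = 0.53230, p̂₂ = 295/380 = 0.77632.
Pooled p̂ = (206+295)/(387+380) = 501/767 = 0.65319.
Pooled SE = √[0.2265315·0.00521556] ≈ 0.034373.
z = (p̂₁ − p̂₂)/SE = (0.53230 − 0.77632)/0.034373 = -0.24402/0.034373 = -7.099.

z = -7.099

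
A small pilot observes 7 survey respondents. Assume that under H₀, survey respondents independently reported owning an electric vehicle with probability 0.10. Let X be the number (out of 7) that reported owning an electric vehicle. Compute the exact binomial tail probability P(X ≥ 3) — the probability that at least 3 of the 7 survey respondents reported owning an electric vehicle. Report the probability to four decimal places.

P = 0.0257

X is binomial with n = 7 and p = 0.10.
P(X ≥ 3) = Σ_{j=3}^{7} C(7,j)·0.10^j·0.90^{7−j}.
= 0.022964 + 0.002552 + 0.000170 + 0.000006 + 0.000000 = 0.0257.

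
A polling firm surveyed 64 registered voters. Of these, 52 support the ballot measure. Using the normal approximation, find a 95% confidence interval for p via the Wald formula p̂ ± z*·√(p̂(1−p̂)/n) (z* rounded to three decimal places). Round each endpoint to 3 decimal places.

The sample proportion is 52/64 = 0.81250.
Standard error of p̂: √(0.152344/64) = √0.002380371 = 0.048789.
The 95% critical value is z* = 1.960.
Margin of error: 1.960 × 0.048789 = 0.09563.
CI: 0.81250 ± 0.09563 = (0.717, 0.908).

(0.717, 0.908)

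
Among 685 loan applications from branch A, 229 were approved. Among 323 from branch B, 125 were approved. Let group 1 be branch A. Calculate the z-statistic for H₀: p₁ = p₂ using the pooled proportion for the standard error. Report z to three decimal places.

z = -1.635

p̂₁ = 229/685 = 0.33431, p̂₂ = 125/323 = 0.38700.
Pooled p̂ = (229+125)/(685+323) = 354/1008 = 0.35119.
Pooled SE = √[0.2278557·0.00455583] ≈ 0.032219.
z = (p̂₁ − p̂₂)/SE = (0.33431 − 0.38700)/0.032219 = -0.05269/0.032219 = -1.635.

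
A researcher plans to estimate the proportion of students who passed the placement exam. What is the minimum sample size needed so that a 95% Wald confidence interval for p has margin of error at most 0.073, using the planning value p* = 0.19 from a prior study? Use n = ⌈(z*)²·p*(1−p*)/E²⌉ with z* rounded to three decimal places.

The 95% critical value is z* = 1.960.
p*(1−p*) = 0.19·0.81 = 0.1539.
(z*)²·p*(1−p*)/E² = 3.841600·0.1539/0.005329 = 110.944.
⌈110.944⌉ = 111.

n = 111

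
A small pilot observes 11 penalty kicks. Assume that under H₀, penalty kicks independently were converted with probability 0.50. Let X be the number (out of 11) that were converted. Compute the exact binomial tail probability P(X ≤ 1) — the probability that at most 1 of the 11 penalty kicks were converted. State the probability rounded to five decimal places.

P = 0.00586

X is binomial with n = 11 and p = 0.50.
P(X ≤ 1) = C(11,0)·0.50^0·0.50^11 + C(11,1)·0.50^1·0.50^10.
= 0.000488 + 0.005371 = 0.00586.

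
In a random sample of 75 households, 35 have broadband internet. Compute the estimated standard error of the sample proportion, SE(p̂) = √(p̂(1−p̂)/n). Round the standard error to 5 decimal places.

p̂ = 35/75 = 0.46667.
p̂(1−p̂) = 0.248889.
SE = √(0.248889/75) = 0.05761.

SE = 0.05761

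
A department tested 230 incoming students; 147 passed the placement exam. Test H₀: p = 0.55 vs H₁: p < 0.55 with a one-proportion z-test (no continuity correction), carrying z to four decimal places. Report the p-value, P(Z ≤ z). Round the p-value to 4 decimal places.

p-value = 0.9967

With x = 147 successes in n = 230, p̂ = 0.63913.
SE₀ = √(0.55·0.45/230) = 0.032804.
z = (p̂ − p₀)/SE = (147/230 − 0.55)/0.032804 ≈ 2.7171.
p-value = P(Z ≤ z) with z = 2.7171 → 0.9967.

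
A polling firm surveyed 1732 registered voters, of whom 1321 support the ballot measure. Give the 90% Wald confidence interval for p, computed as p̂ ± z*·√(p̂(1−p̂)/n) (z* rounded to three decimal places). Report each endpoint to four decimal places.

(0.7459, 0.7795)

With x = 1321 successes in n = 1732, p̂ = 0.76270.
Standard error of p̂: √(0.180988/1732) = √0.000104496 = 0.010222.
The 90% critical value is z* = 1.645.
Margin = 1.645·0.010222 = 0.01682.
So the interval runs from 0.7459 to 0.7795.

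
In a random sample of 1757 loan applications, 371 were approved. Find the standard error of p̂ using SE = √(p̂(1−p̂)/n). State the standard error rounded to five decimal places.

SE = 0.00974

p̂ = 371/1757 = 0.21116.
p̂(1−p̂) = 0.166571.
Dividing by n and taking the root: √0.000094804 = 0.00974.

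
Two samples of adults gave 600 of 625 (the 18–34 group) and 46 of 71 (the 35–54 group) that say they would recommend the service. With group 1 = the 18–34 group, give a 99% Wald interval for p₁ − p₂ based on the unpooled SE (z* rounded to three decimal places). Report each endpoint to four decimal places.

p̂₁ = 0.96000, p̂₂ = 0.64789, so the observed difference is 0.31211.
Unpooled SE = √(p̂₁(1−p̂₁)/n₁ + p̂₂(1−p̂₂)/n₂) = √(0.000061440 + 0.003213089) = 0.057224.
For 99% confidence, z* = 2.576. Margin of error = 0.14741.
Interval: 0.31211 ± 0.14741 → (0.1647, 0.4595).

(0.1647, 0.4595)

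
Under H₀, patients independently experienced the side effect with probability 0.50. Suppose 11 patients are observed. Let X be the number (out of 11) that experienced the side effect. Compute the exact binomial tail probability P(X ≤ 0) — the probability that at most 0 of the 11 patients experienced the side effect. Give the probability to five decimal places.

P = 0.00049

X ~ Binomial(n=11, p=0.50).
P(X ≤ 0) = C(11,0)·0.50^0·0.50^11.
= 0.000488 = 0.00049.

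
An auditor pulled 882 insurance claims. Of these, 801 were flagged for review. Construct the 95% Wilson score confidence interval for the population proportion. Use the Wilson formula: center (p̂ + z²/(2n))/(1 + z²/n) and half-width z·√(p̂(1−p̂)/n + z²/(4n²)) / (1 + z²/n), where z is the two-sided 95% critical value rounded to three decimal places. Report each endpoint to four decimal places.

(0.8873, 0.9255)

p̂ = 801/882 = 0.90816; z = 1.960, so z² = 3.841600.
Denominator 1 + z²/n = 1 + 3.841600/882 = 1.004356.
Adjusted center: (0.90816 + z²/(2n))/1.004356 = 0.90639.
Radicand: p̂(1−p̂)/n + z²/(4n²) = 0.000094561 + 0.000001235 = 0.000095796.
Half-width = z·√(radicand)/denom = 1.960·0.009788/1.004356 = 0.01910.
So the interval runs from 0.8873 to 0.9255.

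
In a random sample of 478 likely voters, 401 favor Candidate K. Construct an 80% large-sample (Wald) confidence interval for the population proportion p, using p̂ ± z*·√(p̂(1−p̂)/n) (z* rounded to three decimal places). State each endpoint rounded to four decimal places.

(0.8174, 0.8605)

The sample proportion is 401/478 = 0.83891.
SE = √(p̂(1−p̂)/n) = √(0.135139/478) = 0.016814.
The 80% critical value is z* = 1.282.
Margin of error: 1.282 × 0.016814 = 0.02156.
So the interval runs from 0.8174 to 0.8605.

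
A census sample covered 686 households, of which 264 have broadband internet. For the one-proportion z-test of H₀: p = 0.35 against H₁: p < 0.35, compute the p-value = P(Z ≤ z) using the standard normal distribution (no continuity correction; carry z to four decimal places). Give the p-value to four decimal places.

p-value = 0.9721

Sample proportion p̂ = 264/686 = 0.38484.
Null standard error: √(0.35·0.65/686) = √0.000331633 = 0.018211.
z = (p̂ − p₀)/SE = (264/686 − 0.35)/0.018211 ≈ 1.9131.
From the standard normal, P(Z ≤ z) = 0.9721.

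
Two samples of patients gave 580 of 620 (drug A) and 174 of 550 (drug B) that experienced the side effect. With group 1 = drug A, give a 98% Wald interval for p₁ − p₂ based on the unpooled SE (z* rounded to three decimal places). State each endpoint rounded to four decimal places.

(0.5676, 0.6706)

p̂₁ = 580/620 = 0.93548, p̂₂ = 174/550 = 0.31636; p̂₁ − p̂₂ = 0.61912.
SE = √(0.000097345 + 0.000393232) = √0.000490577 = 0.022149.
For 98% confidence, z* = 2.326. Margin = 2.326·0.022149 = 0.05152.
Interval: 0.61912 ± 0.05152 → (0.5676, 0.6706).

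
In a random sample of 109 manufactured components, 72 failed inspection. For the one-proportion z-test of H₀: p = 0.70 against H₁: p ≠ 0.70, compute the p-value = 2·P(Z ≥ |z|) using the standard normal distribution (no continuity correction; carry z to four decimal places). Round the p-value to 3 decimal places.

p-value = 0.369

With x = 72 successes in n = 109, p̂ = 0.66055.
Under H₀, SE = √(p₀(1−p₀)/n) = √(0.70·0.30/109) = √0.001926606 = 0.043893.
z = (p̂ − p₀)/SE = (72/109 − 0.70)/0.043893 ≈ -0.8988.
From the standard normal, 2·P(Z ≥ |z|) = 0.369.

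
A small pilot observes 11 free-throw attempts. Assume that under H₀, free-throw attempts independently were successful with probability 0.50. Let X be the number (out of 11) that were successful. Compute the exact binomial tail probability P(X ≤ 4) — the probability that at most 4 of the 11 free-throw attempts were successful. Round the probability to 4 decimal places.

P = 0.2744

X ~ Binomial(n=11, p=0.50).
P(X ≤ 4) = Σ_{j=0}^{4} C(11,j)·0.50^j·0.50^{11−j}.
= 0.000488 + 0.005371 + 0.026855 + 0.080566 + 0.161133 = 0.2744.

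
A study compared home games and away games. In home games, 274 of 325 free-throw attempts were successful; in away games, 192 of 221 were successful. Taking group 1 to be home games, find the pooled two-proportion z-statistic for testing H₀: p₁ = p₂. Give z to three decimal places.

z = -0.834

p̂₁ = 274/325 = 0.84308, p̂₂ = 192/221 = 0.86878.
Pooled p̂ = (274+192)/(325+221) = 466/546 = 0.85348.
Pooled SE = √[0.1250520·0.00760181] ≈ 0.030832.
z = -0.02570/0.030832 = -0.834.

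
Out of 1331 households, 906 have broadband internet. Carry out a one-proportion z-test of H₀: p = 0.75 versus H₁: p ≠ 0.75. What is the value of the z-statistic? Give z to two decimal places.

p̂ = 906/1331 = 0.68069.
Null standard error: √(0.75·0.25/1331) = √0.000140872 = 0.011869.
z = (p̂ − p₀)/SE = (0.68069 − 0.75)/0.011869 = -5.84.

z = -5.84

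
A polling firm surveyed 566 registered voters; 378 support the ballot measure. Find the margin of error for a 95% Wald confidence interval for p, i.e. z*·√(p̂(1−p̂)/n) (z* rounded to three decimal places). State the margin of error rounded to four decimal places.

ME = 0.0388

p̂ = 378/566 = 0.66784.
Standard error of p̂: √(0.221828/566) = √0.000391923 = 0.019797.
The 95% critical value is z* = 1.960.
Margin of error = z*·SE = 1.960 × 0.019797 = 0.0388.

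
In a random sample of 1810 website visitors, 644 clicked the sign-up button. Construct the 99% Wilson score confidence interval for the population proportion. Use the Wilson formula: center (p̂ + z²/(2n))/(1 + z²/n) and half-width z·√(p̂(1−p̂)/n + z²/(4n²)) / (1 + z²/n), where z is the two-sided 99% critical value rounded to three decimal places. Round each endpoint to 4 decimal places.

p̂ = 644/1810 = 0.35580; z = 2.576, so z² = 6.635776.
Denominator 1 + z²/n = 1 + 6.635776/1810 = 1.003666.
Adjusted center: (0.35580 + z²/(2n))/1.003666 = 0.35633.
Radicand: p̂(1−p̂)/n + z²/(4n²) = 0.000126634 + 0.000000506 = 0.000127140.
Half-width = 2.576·√0.000127140/1.003666 = 0.02894.
CI: 0.35633 ± 0.02894 = (0.3274, 0.3853).

(0.3274, 0.3853)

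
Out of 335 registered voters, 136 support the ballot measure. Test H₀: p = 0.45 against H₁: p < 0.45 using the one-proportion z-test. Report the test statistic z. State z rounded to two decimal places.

z = -1.62

The sample proportion is 136/335 = 0.40597.
Under H₀, SE = √(p₀(1−p₀)/n) = √(0.45·0.55/335) = √0.000738806 = 0.027181.
z = (0.40597 − 0.45)/0.027181 = -0.04403/0.027181 = -1.62.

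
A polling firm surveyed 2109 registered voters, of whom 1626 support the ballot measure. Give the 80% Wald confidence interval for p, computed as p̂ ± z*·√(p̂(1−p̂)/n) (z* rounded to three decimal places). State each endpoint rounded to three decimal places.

The sample proportion is 1626/2109 = 0.77098.
SE(p̂) = √(0.77098·0.22902/2109) = 0.009150.
For 80% confidence, z* = 1.282.
Margin = 1.282·0.009150 = 0.01173.
CI: 0.77098 ± 0.01173 = (0.759, 0.783).

(0.759, 0.783)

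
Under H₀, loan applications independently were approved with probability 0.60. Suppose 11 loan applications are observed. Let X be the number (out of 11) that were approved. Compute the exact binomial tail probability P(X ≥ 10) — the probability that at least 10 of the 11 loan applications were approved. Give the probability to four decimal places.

X ~ Binomial(n=11, p=0.60).
P(X ≥ 10) = C(11,10)·0.60^10·0.40^1 + C(11,11)·0.60^11·0.40^0.
= 0.026605 + 0.003628 = 0.0302.

P = 0.0302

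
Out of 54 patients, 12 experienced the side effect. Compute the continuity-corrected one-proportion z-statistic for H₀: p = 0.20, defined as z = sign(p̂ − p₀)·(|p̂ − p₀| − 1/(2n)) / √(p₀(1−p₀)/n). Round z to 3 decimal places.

The sample proportion is 12/54 = 0.22222. p̂ − p₀ = 0.022222.
Continuity correction 1/(2n) = 1/108 = 0.009259.
Corrected numerator: |0.022222| − 0.009259 = 0.012963.
SE₀ = √(0.20·0.80/54) = 0.054433.
z = +0.012963/0.054433 = 0.238.

z = 0.238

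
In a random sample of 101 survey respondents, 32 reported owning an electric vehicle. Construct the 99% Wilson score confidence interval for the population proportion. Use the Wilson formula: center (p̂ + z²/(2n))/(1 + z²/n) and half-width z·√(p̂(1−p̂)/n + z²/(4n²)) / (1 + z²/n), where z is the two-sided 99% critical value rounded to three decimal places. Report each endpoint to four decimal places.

(0.2121, 0.4442)

Here p̂ = 32/101 = 0.31683 and z = 2.576 (z² = 6.635776).
Denominator 1 + z²/n = 1 + 6.635776/101 = 1.065701.
Center = (0.31683 + 0.032850)/1.065701 = 0.32812.
Radicand: p̂(1−p̂)/n + z²/(4n²) = 0.002143063 + 0.000162626 = 0.002305689.
Half-width = z·√(radicand)/denom = 2.576·0.048018/1.065701 = 0.11607.
Interval: 0.32812 ± 0.11607 → (0.2121, 0.4442).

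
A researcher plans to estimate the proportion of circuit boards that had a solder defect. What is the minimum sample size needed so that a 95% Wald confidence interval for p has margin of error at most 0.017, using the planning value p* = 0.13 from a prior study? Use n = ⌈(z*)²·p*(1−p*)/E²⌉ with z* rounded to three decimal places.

For 95% confidence, z* = 1.960.
p*(1−p*) = 0.1131.
Required n before rounding: 3.841600 × 0.1131 / 0.017² = 1503.408.
Rounding up, n = 1504.

n = 1504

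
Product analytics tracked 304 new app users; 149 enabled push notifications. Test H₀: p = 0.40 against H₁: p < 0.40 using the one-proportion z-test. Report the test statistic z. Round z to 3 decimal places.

p̂ = 149/304 = 0.49013.
Under H₀, SE = √(p₀(1−p₀)/n) = √(0.40·0.60/304) = √0.000789474 = 0.028098.
Test statistic: z = 0.09013/0.028098 = 3.208.

z = 3.208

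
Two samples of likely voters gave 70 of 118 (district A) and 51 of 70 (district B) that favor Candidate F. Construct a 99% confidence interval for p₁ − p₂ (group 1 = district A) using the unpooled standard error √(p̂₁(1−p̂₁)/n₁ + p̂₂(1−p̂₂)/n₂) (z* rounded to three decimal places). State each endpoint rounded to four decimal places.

(-0.3151, 0.0444)

p̂₁ = 0.59322, p̂₂ = 0.72857, so the observed difference is -0.13535.
Unpooled SE = √(p̂₁(1−p̂₁)/n₁ + p̂₂(1−p̂₂)/n₂) = √(0.002045000 + 0.002825073) = 0.069786.
For 99% confidence, z* = 2.576. Margin = 2.576·0.069786 = 0.17977.
So the interval runs from -0.3151 to 0.0444.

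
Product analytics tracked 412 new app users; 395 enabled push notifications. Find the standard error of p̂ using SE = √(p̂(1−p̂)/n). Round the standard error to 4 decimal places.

SE = 0.0098

Sample proportion p̂ = 395/412 = 0.95874.
p̂(1−p̂) = 0.039558.
SE = √(0.039558/412) = √0.000096015 = 0.0098.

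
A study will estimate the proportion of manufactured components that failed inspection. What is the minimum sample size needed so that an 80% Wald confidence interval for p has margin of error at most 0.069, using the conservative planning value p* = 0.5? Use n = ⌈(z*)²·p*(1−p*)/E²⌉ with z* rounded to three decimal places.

z* = 1.282 at the 80% level.
p*(1−p*) = 0.2500.
Required n before rounding: 1.643524 × 0.2500 / 0.069² = 86.301.
⌈86.301⌉ = 87.

n = 87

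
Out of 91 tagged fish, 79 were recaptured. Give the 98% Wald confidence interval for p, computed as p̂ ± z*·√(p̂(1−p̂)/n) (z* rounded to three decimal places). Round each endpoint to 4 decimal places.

(0.7856, 0.9506)

p̂ = 79/91 = 0.86813.
SE = √(p̂(1−p̂)/n) = √(0.114479/91) = 0.035468.
The 98% critical value is z* = 2.326.
Margin = 2.326·0.035468 = 0.08250.
So the interval runs from 0.7856 to 0.9506.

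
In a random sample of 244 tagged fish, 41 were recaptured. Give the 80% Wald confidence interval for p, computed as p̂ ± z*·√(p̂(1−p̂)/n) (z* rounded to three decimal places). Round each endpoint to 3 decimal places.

(0.137, 0.199)

The sample proportion is 41/244 = 0.16803.
SE(p̂) = √(0.16803·0.83197/244) = 0.023936.
z* = 1.282 at the 80% level.
Margin of error: 1.282 × 0.023936 = 0.03069.
CI: 0.16803 ± 0.03069 = (0.137, 0.199).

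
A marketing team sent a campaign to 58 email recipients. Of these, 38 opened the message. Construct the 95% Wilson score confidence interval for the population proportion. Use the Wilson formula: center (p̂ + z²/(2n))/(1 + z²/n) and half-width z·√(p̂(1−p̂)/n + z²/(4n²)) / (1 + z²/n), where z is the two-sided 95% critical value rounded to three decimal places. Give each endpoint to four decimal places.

Here p̂ = 38/58 = 0.65517 and z = 1.960 (z² = 3.841600).
1 + z²/n = 1.066234.
Center = (0.65517 + 0.033117)/1.066234 = 0.64553.
Radicand: p̂(1−p̂)/n + z²/(4n²) = 0.003895199 + 0.000285493 = 0.004180692.
Half-width = z·√(radicand)/denom = 1.960·0.064658/1.066234 = 0.11886.
CI: 0.64553 ± 0.11886 = (0.5267, 0.7644).

(0.5267, 0.7644)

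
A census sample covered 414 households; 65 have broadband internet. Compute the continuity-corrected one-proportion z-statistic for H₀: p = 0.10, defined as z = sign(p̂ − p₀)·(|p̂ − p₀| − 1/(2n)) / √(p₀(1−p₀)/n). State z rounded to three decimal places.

p̂ = 65/414 = 0.15700. p̂ − p₀ = 0.057005.
Continuity correction 1/(2n) = 1/828 = 0.001208.
Corrected numerator: |0.057005| − 0.001208 = 0.055797.
Null standard error: √(0.10·0.90/414) = √0.000217391 = 0.014744.
z = (+)0.055797/0.014744 = 3.784.

z = 3.784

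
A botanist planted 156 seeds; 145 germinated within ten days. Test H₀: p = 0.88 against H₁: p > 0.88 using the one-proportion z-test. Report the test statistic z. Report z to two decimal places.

With x = 145 successes in n = 156, p̂ = 0.92949.
SE₀ = √(0.88·0.12/156) = 0.026018.
z = (0.92949 − 0.88)/0.026018 = 0.04949/0.026018 = 1.90.

z = 1.90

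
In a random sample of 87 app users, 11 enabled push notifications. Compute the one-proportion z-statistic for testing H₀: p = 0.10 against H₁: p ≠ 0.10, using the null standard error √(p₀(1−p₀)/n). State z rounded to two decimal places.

With x = 11 successes in n = 87, p̂ = 0.12644.
Under H₀, SE = √(p₀(1−p₀)/n) = √(0.10·0.90/87) = √0.001034483 = 0.032163.
Test statistic: z = 0.02644/0.032163 = 0.82.

z = 0.82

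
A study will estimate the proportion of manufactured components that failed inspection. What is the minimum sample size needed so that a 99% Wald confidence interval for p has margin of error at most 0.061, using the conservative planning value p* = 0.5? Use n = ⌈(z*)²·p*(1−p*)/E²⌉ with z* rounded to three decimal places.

n = 446

z* = 2.576 at the 99% level.
p*(1−p*) = 0.2500.
Required n before rounding: 6.635776 × 0.2500 / 0.061² = 445.833.
Rounding up, n = 446.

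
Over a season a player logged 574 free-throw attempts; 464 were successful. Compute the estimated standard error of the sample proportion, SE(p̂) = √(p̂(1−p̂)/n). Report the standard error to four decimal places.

SE = 0.0164

Sample proportion p̂ = 464/574 = 0.80836.
p̂(1−p̂) = 0.80836·0.19164 = 0.154914.
Dividing by n and taking the root: √0.000269885 = 0.0164.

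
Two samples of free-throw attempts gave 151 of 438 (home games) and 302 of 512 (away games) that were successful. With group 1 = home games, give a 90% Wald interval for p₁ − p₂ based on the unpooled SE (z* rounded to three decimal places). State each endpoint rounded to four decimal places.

p̂₁ = 151/438 = 0.34475, p̂₂ = 302/512 = 0.58984; p̂₁ − p̂₂ = -0.24509.
SE = √(0.000515747 + 0.000472516) = √0.000988263 = 0.031437.
The 90% critical value is z* = 1.645. Margin of error = 0.05171.
So the interval runs from -0.2968 to -0.1934.

(-0.2968, -0.1934)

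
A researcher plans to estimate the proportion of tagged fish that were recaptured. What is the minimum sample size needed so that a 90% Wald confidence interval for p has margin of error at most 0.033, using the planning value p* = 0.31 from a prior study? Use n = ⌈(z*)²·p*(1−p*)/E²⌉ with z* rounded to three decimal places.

n = 532

For 90% confidence, z* = 1.645.
p*(1−p*) = 0.2139.
(z*)²·p*(1−p*)/E² = 2.706025·0.2139/0.001089 = 531.514.
⌈531.514⌉ = 532.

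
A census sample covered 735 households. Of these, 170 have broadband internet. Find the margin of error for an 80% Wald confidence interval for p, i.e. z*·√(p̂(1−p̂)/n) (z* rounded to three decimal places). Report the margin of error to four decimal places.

ME = 0.0199

p̂ = 170/735 = 0.23129.
SE = √(p̂(1−p̂)/n) = √(0.177796/735) = 0.015553.
The 80% critical value is z* = 1.282.
Margin of error = z*·SE = 1.282 × 0.015553 = 0.0199.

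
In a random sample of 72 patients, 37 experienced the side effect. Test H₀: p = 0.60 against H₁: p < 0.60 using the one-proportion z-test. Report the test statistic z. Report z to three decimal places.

z = -1.491

p̂ = 37/72 = 0.51389.
Under H₀, SE = √(p₀(1−p₀)/n) = √(0.60·0.40/72) = √0.003333333 = 0.057735.
z = (0.51389 − 0.60)/0.057735 = -0.08611/0.057735 = -1.491.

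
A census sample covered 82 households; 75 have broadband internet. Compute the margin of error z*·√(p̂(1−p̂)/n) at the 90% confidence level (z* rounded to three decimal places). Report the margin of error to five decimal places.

ME = 0.05076

With x = 75 successes in n = 82, p̂ = 0.91463.
SE = √(p̂(1−p̂)/n) = √(0.078079/82) = 0.030857.
z* = 1.645 at the 90% level.
ME = 1.645·0.030857 = 0.05076.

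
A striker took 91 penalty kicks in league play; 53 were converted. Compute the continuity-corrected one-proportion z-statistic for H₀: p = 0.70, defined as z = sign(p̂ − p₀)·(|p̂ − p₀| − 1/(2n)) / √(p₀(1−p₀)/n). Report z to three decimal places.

The sample proportion is 53/91 = 0.58242. p̂ − p₀ = -0.117582.
1/(2n) = 0.005495.
Corrected numerator: |-0.117582| − 0.005495 = 0.112087.
SE₀ = √(0.70·0.30/91) = 0.048038.
z = −0.112087/0.048038 = -2.333.

z = -2.333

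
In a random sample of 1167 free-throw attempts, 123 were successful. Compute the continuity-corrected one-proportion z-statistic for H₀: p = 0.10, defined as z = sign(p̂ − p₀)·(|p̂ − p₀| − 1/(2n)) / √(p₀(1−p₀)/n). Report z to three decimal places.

The sample proportion is 123/1167 = 0.10540. p̂ − p₀ = 0.005398.
Continuity correction 1/(2n) = 1/2334 = 0.000428.
Corrected numerator: |0.005398| − 0.000428 = 0.004970.
Under H₀, SE = √(p₀(1−p₀)/n) = √(0.10·0.90/1167) = √0.000077121 = 0.008782.
z = +0.004970/0.008782 = 0.566.

z = 0.566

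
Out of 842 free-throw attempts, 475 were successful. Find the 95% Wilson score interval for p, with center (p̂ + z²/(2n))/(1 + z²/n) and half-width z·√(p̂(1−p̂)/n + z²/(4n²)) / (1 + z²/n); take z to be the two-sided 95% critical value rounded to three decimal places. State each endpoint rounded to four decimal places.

(0.5304, 0.5973)

p̂ = 475/842 = 0.56413; z = 1.960, so z² = 3.841600.
1 + z²/n = 1.004562.
Adjusted center: (0.56413 + z²/(2n))/1.004562 = 0.56384.
Radicand: p̂(1−p̂)/n + z²/(4n²) = 0.000292027 + 0.000001355 = 0.000293382.
Half-width = z·√(radicand)/denom = 1.960·0.017128/1.004562 = 0.03342.
So the interval runs from 0.5304 to 0.5973.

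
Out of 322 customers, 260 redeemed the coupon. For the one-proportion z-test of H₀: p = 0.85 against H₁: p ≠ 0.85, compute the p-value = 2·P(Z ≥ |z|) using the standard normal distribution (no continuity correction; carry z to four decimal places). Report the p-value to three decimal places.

p-value = 0.033

p̂ = 260/322 = 0.80745.
SE₀ = √(0.85·0.15/322) = 0.019899.
Test statistic (full precision, shown to 4 dp): z = (260/322 − 0.85)/SE₀ ≈ -2.1381.
p-value = 2·P(Z ≥ |z|) with z = -2.1381 → 0.033.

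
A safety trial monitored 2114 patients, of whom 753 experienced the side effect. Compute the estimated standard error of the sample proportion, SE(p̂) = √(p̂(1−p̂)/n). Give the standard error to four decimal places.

SE = 0.0104

Sample proportion p̂ = 753/2114 = 0.35620.
p̂(1−p̂) = 0.35620·0.64380 = 0.229322.
Dividing by n and taking the root: √0.000108478 = 0.0104.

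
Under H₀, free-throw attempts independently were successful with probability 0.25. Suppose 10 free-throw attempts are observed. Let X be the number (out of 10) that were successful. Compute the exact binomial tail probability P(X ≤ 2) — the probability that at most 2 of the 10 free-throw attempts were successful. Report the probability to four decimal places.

X ~ Binomial(n=10, p=0.25).
P(X ≤ 2) = C(10,0)·0.25^0·0.75^10 + C(10,1)·0.25^1·0.75^9 + C(10,2)·0.25^2·0.75^8.
= 0.056314 + 0.187712 + 0.281568 = 0.5256.

P = 0.5256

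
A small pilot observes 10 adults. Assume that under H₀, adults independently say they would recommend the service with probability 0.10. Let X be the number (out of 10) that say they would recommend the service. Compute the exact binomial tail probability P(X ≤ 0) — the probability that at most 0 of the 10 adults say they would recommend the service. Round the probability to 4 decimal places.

X is binomial with n = 10 and p = 0.10.
P(X ≤ 0) = C(10,0)·0.10^0·0.90^10.
= 0.348678 = 0.3487.

P = 0.3487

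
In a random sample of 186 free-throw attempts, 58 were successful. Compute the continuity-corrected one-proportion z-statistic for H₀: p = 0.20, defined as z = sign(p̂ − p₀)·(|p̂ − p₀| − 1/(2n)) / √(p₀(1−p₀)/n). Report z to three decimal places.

z = 3.721

With x = 58 successes in n = 186, p̂ = 0.31183. p̂ − p₀ = 0.111828.
Continuity correction 1/(2n) = 1/372 = 0.002688.
Corrected numerator: |0.111828| − 0.002688 = 0.109140.
SE₀ = √(0.20·0.80/186) = 0.029329.
z = +0.109140/0.029329 = 3.721.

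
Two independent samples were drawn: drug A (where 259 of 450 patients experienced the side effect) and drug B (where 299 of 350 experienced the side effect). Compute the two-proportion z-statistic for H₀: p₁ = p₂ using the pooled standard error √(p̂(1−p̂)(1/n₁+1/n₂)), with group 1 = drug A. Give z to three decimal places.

z = -8.514

Sample proportions: p̂₁ = 259/450 = 0.57556 and p̂₂ = 299/350 = 0.85429.
Pooling: p̂ = 558/800 = 0.69750.
SE = √[p̂(1−p̂)(1/n₁+1/n₂)] = √[0.69750·0.30250·(1/450+1/350)] ≈ 0.032737.
z = -0.27873/0.032737 = -8.514.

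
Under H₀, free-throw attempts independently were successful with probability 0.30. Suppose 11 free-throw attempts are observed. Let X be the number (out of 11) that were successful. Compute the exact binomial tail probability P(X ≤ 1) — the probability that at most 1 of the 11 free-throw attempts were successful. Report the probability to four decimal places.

X ~ Binomial(n=11, p=0.30).
P(X ≤ 1) = C(11,0)·0.30^0·0.70^11 + C(11,1)·0.30^1·0.70^10.
= 0.019773 + 0.093217 = 0.1130.

P = 0.1130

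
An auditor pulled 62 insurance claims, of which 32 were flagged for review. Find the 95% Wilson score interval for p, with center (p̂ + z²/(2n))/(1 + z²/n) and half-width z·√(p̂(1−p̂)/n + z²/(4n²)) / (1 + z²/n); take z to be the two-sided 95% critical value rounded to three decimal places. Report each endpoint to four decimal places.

Here p̂ = 32/62 = 0.51613 and z = 1.960 (z² = 3.841600).
1 + z²/n = 1.061961.
Center = (0.51613 + 0.030981)/1.061961 = 0.51519.
Radicand: p̂(1−p̂)/n + z²/(4n²) = 0.004028062 + 0.000249844 = 0.004277906.
Half-width = 1.960·√0.004277906/1.061961 = 0.12072.
CI: 0.51519 ± 0.12072 = (0.3945, 0.6359).

(0.3945, 0.6359)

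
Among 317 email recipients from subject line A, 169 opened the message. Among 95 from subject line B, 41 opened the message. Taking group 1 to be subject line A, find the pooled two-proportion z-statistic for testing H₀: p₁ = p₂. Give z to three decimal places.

z = 1.737

Sample proportions: p̂₁ = 169/317 = 0.53312 and p̂₂ = 41/95 = 0.43158.
Pooled p̂ = (169+41)/(317+95) = 210/412 = 0.50971.
Pooled SE = √[0.2499057·0.01368089] ≈ 0.058472.
z = (p̂₁ − p̂₂)/SE = (0.53312 − 0.43158)/0.058472 = 0.10154/0.058472 = 1.737.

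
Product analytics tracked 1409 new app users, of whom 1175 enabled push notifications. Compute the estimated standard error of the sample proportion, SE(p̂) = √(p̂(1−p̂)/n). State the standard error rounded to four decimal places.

p̂ = 1175/1409 = 0.83392.
p̂(1−p̂) = 0.138497.
Dividing by n and taking the root: √0.000098295 = 0.0099.

SE = 0.0099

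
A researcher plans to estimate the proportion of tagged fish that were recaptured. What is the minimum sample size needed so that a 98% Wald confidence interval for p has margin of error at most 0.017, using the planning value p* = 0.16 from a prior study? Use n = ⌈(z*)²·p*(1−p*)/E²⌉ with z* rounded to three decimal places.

n = 2517

z* = 2.326 at the 98% level.
p*(1−p*) = 0.16·0.84 = 0.1344.
Required n before rounding: 5.410276 × 0.1344 / 0.017² = 2516.059.
Rounding up, n = 2517.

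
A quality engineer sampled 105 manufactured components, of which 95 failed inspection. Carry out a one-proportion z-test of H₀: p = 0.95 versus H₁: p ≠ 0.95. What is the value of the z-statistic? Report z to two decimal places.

The sample proportion is 95/105 = 0.90476.
SE₀ = √(0.95·0.05/105) = 0.021269.
z = (p̂ − p₀)/SE = (0.90476 − 0.95)/0.021269 = -2.13.

z = -2.13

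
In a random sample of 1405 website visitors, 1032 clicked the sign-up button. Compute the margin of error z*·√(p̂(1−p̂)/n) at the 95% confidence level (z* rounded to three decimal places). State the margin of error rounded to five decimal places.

The sample proportion is 1032/1405 = 0.73452.
SE = √(p̂(1−p̂)/n) = √(0.195001/1405) = 0.011781.
For 95% confidence, z* = 1.960.
So ME = 0.02309.

ME = 0.02309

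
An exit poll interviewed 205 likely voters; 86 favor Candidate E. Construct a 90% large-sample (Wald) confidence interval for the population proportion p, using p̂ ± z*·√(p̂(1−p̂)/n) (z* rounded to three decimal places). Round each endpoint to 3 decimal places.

(0.363, 0.476)

Sample proportion p̂ = 86/205 = 0.41951.
SE(p̂) = √(0.41951·0.58049/205) = 0.034466.
The 90% critical value is z* = 1.645.
Margin of error: 1.645 × 0.034466 = 0.05670.
Interval: 0.41951 ± 0.05670 → (0.363, 0.476).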